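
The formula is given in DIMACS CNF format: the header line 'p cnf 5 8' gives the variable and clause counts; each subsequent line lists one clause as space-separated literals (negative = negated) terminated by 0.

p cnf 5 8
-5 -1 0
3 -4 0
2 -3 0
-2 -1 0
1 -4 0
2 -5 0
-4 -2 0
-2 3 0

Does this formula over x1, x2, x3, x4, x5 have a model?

Satisfiable

Branch on x5: set x5 = False.
Branch on x3: set x3 = False.
Unit clause (¬x4) forces x4 = False.
Unit clause (¬x2) forces x2 = False.
All clauses hold; x1 can take either value.
A satisfying assignment: x1: False; x2: False; x3: False; x4: False; x5: False.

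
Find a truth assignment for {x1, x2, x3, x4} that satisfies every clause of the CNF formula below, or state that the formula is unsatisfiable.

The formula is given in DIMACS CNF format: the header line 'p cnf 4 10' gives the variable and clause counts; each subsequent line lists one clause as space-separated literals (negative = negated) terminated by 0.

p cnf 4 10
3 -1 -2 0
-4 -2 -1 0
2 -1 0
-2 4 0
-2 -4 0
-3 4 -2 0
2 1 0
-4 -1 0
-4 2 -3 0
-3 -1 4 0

Case x2 = True:
(x4) alone gives x4 = True.
Now (¬x4) is unsatisfied and unit — conflict.
So x2 must be the other value — set x2 = False.
(¬x1) alone gives x1 = False.
Now (x1) is unsatisfied and unit — conflict.
Neither x2 = True nor x2 = False works.

UNSATISFIABLE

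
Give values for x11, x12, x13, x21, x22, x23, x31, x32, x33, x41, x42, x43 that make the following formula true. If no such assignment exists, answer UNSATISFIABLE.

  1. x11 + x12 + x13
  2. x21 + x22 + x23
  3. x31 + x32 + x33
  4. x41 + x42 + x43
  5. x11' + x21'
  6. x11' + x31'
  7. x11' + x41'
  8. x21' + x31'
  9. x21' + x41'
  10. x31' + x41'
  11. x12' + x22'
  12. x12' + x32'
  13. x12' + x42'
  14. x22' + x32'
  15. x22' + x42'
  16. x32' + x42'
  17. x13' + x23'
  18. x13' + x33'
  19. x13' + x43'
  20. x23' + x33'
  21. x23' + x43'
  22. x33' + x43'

UNSATISFIABLE

Suppose x11 = 0.
Suppose x12 = 1.
From the singleton clause (x22'), x22 = 0.
From the singleton clause (x32'), x32 = 0.
From the singleton clause (x42'), x42 = 0.
Suppose x21 = 1.
From the singleton clause (x31'), x31 = 0.
From the singleton clause (x33), x33 = 1.
From the singleton clause (x41'), x41 = 0.
From the singleton clause (x43), x43 = 1.
That conflicts with the unit clause (x43').
So x21 must be the other value — set x21 = 0.
From the singleton clause (x23), x23 = 1.
From the singleton clause (x13'), x13 = 0.
From the singleton clause (x33'), x33 = 0.
From the singleton clause (x31), x31 = 1.
From the singleton clause (x41'), x41 = 0.
From the singleton clause (x43), x43 = 1.
That conflicts with the unit clause (x43').
Either choice for x21 ends in contradiction.
So x12 must be the other value — set x12 = 0.
From the singleton clause (x13), x13 = 1.
From the singleton clause (x23'), x23 = 0.
From the singleton clause (x33'), x33 = 0.
From the singleton clause (x43'), x43 = 0.
Suppose x21 = 1.
From the singleton clause (x31'), x31 = 0.
From the singleton clause (x32), x32 = 1.
From the singleton clause (x41'), x41 = 0.
From the singleton clause (x42), x42 = 1.
That conflicts with the unit clause (x42').
So x21 must be the other value — set x21 = 0.
From the singleton clause (x22), x22 = 1.
From the singleton clause (x32'), x32 = 0.
From the singleton clause (x31), x31 = 1.
From the singleton clause (x41'), x41 = 0.
From the singleton clause (x42), x42 = 1.
That conflicts with the unit clause (x42').
Either choice for x21 ends in contradiction.
Either choice for x12 ends in contradiction.
So x11 must be the other value — set x11 = 1.
From the singleton clause (x21'), x21 = 0.
From the singleton clause (x31'), x31 = 0.
From the singleton clause (x41'), x41 = 0.
Suppose x22 = 1.
From the singleton clause (x12'), x12 = 0.
From the singleton clause (x32'), x32 = 0.
From the singleton clause (x33), x33 = 1.
From the singleton clause (x42'), x42 = 0.
From the singleton clause (x43), x43 = 1.
That conflicts with the unit clause (x43').
So x22 must be the other value — set x22 = 0.
From the singleton clause (x23), x23 = 1.
From the singleton clause (x13'), x13 = 0.
From the singleton clause (x33'), x33 = 0.
From the singleton clause (x32), x32 = 1.
From the singleton clause (x12'), x12 = 0.
From the singleton clause (x42'), x42 = 0.
From the singleton clause (x43), x43 = 1.
That conflicts with the unit clause (x43').
Either choice for x22 ends in contradiction.
Either choice for x11 ends in contradiction.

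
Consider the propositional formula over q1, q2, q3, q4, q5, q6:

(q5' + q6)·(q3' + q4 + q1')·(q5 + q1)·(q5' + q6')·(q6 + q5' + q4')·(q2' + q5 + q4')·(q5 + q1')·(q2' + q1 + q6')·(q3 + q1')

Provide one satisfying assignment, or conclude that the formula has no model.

UNSATISFIABLE

Suppose q5 = 0.
Unit clause (q1) forces q1 = 1.
But (q1') is also a unit clause — contradiction.
That branch fails; take q5 = 1 instead.
Unit clause (q6) forces q6 = 1.
But (q6') is also a unit clause — contradiction.
Neither q5 = 1 nor q5 = 0 works.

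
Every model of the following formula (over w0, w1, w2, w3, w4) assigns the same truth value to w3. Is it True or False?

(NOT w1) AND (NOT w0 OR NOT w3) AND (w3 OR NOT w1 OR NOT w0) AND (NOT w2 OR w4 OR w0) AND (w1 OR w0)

False

Suppose w3 = true.
The clause (NOT w1) is unit, so w1 = false.
The clause (NOT w0) is unit, so w0 = false.
That conflicts with the unit clause (w0).
So every satisfying assignment has w3 = False.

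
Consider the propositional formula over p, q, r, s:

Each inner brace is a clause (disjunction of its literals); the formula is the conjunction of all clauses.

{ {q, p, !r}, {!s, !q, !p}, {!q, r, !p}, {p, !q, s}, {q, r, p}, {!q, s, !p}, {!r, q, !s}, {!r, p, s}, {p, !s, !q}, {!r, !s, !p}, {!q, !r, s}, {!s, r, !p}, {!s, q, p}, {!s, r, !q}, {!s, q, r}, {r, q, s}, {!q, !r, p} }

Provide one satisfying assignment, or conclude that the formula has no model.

Try q = false.
Try p = true.
Try r = true.
Unit clause (!s) forces s = false.
All clauses are satisfied.

p: true; q: false; r: true; s: false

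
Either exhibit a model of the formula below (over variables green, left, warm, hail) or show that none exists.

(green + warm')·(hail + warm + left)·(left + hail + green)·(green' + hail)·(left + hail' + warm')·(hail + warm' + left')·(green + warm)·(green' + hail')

UNSATISFIABLE

Suppose green = 1.
The clause (hail) is unit, so hail = 1.
Now (hail') is unsatisfied and unit — conflict.
That branch fails; take green = 0 instead.
The clause (warm') is unit, so warm = 0.
Now (warm) is unsatisfied and unit — conflict.
Both values of green lead to a conflict.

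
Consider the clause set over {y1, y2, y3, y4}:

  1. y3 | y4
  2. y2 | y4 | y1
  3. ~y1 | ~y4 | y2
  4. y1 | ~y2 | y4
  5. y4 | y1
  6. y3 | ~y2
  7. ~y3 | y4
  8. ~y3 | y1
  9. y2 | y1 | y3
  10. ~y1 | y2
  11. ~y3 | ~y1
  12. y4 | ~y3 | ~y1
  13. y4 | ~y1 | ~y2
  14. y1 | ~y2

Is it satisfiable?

No, unsatisfiable

Try y3 = 1.
Unit clause (y4) forces y4 = 1.
Unit clause (y1) forces y1 = 1.
Now (~y1) is unsatisfied and unit — conflict.
So y3 must be the other value — set y3 = 0.
Unit clause (y4) forces y4 = 1.
Unit clause (~y2) forces y2 = 0.
Unit clause (~y1) forces y1 = 0.
Now (y1) is unsatisfied and unit — conflict.
Both values of y3 lead to a conflict.
No assignment satisfies every clause.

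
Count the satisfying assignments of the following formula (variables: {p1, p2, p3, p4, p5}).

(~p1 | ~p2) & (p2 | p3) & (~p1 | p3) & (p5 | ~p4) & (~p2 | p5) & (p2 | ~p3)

4

There are 2^5 = 32 truth assignments over (p1, p2, p3, p4, p5).
Split on p5. With p5 = 1, the clauses containing p5 are satisfied and ~p5 drops from the rest; 4 of the 2^4 = 16 assignments to the other variables satisfy what remains.
With p5 = 0, by the same count on the reduced clause set, 0 assignments work.
Total: 4 + 0 = 4.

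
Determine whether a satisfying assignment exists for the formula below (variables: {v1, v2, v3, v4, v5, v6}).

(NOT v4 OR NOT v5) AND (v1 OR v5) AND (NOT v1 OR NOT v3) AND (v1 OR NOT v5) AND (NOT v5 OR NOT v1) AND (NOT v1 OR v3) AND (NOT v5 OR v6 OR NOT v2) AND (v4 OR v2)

No, unsatisfiable

Case v4 = false:
From the singleton clause (v2), v2 = true.
Case v1 = true:
From the singleton clause (NOT v3), v3 = false.
But (v3) is also a unit clause — contradiction.
So v1 must be the other value — set v1 = false.
From the singleton clause (v5), v5 = true.
But (NOT v5) is also a unit clause — contradiction.
Both values of v1 lead to a conflict.
So v4 must be the other value — set v4 = true.
From the singleton clause (NOT v5), v5 = false.
From the singleton clause (v1), v1 = true.
From the singleton clause (NOT v3), v3 = false.
But (v3) is also a unit clause — contradiction.
Both values of v4 lead to a conflict.
No assignment satisfies every clause.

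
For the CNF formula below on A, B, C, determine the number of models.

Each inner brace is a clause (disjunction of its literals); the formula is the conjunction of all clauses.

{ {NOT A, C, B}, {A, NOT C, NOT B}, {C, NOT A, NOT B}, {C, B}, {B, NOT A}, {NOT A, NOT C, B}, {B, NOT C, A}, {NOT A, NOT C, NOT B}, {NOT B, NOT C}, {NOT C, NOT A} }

1

There are 2^3 = 8 truth assignments over (A, B, C).
Check each against the 10 clauses (columns in the order A, B, C):
  F F F  ✗ fails (C OR B)
  F F T  ✗ fails (B OR NOT C OR A)
  F T F  ✓ satisfies all
  F T T  ✗ fails (A OR NOT C OR NOT B)
  T F F  ✗ fails (NOT A OR C OR B)
  T F T  ✗ fails (B OR NOT A)
  T T F  ✗ fails (C OR NOT A OR NOT B)
  T T T  ✗ fails (NOT A OR NOT C OR NOT B)
1 of the 8 rows is a model.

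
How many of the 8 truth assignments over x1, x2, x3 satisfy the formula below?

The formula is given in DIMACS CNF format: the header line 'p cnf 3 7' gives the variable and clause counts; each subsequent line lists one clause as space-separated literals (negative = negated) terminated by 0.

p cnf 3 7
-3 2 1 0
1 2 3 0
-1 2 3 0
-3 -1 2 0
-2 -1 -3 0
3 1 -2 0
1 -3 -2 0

There are 2^3 = 8 truth assignments over (x1, x2, x3).
Check each against the 7 clauses (columns in the order x1, x2, x3):
  F F F  ✗ fails (x1 ∨ x2 ∨ x3)
  F F T  ✗ fails (¬x3 ∨ x2 ∨ x1)
  F T F  ✗ fails (x3 ∨ x1 ∨ ¬x2)
  F T T  ✗ fails (x1 ∨ ¬x3 ∨ ¬x2)
  T F F  ✗ fails (¬x1 ∨ x2 ∨ x3)
  T F T  ✗ fails (¬x3 ∨ ¬x1 ∨ x2)
  T T F  ✓ satisfies all
  T T T  ✗ fails (¬x2 ∨ ¬x1 ∨ ¬x3)
1 of the 8 rows is a model.

1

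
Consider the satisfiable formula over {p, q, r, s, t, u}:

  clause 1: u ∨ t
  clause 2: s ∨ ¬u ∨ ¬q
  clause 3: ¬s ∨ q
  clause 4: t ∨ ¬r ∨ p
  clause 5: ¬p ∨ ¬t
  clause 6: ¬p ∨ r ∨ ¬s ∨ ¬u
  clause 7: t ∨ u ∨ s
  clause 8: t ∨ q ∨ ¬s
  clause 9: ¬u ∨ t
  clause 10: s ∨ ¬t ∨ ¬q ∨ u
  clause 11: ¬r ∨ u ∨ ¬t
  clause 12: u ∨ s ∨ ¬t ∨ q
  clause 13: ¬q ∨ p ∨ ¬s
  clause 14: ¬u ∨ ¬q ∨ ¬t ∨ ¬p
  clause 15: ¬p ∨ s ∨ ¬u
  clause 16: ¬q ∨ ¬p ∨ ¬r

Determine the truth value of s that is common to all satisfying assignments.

Suppose s = True.
Unit clause (q) forces q = True.
Unit clause (p) forces p = True.
Unit clause (¬t) forces t = False.
Unit clause (u) forces u = True.
That conflicts with the unit clause (¬u).
So every satisfying assignment has s = False.

False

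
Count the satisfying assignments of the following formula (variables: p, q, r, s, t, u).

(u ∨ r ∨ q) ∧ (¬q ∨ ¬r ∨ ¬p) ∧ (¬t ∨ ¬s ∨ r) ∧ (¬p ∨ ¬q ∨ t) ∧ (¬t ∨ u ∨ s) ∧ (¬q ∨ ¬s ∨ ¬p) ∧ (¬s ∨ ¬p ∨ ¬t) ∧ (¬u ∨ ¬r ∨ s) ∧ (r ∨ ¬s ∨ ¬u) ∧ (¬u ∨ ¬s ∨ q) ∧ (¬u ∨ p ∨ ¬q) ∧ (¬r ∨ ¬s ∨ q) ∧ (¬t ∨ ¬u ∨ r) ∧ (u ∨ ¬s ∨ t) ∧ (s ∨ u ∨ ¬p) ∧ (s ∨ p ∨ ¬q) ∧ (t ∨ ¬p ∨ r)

There are 2^6 = 64 truth assignments over (p, q, r, s, t, u).
Split on u. With u = True, the clauses containing u are satisfied and ¬u drops from the rest; 1 of the 2^5 = 32 assignments to the other variables satisfy what remains.
With u = False, by the same count on the reduced clause set, 2 assignments work.
(One model: p=F, q=F, r=F, s=F, t=F, u=T.)
Total: 1 + 2 = 3.

3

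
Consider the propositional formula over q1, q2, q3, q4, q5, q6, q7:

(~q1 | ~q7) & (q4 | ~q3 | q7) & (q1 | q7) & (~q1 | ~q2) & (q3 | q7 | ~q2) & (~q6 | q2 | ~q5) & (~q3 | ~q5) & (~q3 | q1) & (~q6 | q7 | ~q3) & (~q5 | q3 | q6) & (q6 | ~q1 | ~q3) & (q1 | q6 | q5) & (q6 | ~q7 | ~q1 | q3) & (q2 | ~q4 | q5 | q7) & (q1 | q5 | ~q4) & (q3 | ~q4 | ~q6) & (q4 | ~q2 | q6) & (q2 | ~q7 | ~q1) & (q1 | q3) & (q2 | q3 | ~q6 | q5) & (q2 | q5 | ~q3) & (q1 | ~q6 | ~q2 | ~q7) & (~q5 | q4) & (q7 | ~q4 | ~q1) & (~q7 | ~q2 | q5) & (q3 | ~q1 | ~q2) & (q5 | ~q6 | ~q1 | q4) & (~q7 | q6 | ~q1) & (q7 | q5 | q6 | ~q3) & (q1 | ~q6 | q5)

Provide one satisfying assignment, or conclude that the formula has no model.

q1 ↦ 1,  q2 ↦ 0,  q3 ↦ 0,  q4 ↦ 0,  q5 ↦ 0,  q6 ↦ 0,  q7 ↦ 0

Case q1 = 1:
The clause (~q7) is unit, so q7 = 0.
The clause (~q2) is unit, so q2 = 0.
The clause (~q4) is unit, so q4 = 0.
The clause (~q3) is unit, so q3 = 0.
The clause (~q5) is unit, so q5 = 0.
The clause (~q6) is unit, so q6 = 0.
This assignment satisfies each clause.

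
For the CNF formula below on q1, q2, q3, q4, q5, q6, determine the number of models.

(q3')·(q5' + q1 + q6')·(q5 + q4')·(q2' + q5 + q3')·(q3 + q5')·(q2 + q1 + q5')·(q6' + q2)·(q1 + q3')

6

There are 2^6 = 64 truth assignments over (q1, q2, q3, q4, q5, q6).
Split on q3. With q3 = 1, the clauses containing q3 are satisfied and q3' drops from the rest; 0 of the 2^5 = 32 assignments to the other variables satisfy what remains.
With q3 = 0, by the same count on the reduced clause set, 6 assignments work.
Total: 0 + 6 = 6.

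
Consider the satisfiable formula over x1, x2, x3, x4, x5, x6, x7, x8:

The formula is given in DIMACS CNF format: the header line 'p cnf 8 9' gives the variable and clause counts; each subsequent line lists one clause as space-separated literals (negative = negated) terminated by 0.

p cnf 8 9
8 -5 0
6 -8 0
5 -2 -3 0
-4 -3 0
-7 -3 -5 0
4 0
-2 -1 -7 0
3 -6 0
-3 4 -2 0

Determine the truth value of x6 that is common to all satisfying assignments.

Suppose x6 = True.
(x4) alone gives x4 = True.
(¬x3) alone gives x3 = False.
But (x3) is also a unit clause — contradiction.
So every satisfying assignment has x6 = False.

False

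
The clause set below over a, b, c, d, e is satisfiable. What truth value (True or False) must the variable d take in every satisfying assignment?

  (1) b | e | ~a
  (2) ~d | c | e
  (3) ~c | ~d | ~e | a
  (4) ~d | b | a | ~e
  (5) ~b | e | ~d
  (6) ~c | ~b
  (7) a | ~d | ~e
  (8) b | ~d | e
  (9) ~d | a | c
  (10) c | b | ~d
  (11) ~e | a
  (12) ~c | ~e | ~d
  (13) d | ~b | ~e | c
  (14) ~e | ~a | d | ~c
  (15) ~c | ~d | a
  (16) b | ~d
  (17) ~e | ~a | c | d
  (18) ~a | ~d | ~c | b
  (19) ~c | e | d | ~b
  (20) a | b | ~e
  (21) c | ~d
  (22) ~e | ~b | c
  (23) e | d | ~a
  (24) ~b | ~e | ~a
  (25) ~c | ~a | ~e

Suppose d = 1.
(b) alone gives b = 1.
(e) alone gives e = 1.
(~c) alone gives c = 0.
But (c) is also a unit clause — contradiction.
So every satisfying assignment has d = False.

False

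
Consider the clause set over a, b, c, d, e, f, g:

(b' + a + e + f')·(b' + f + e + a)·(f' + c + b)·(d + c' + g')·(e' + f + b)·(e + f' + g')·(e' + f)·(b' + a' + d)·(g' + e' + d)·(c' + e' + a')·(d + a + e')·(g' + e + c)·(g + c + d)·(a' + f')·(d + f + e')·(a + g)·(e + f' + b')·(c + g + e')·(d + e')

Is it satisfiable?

Try e = 0.
Try f = 0.
Try b = 1.
From the singleton clause (a), a = 1.
From the singleton clause (d), d = 1.
Try g = 0.
No clause remains; c is free.
A satisfying assignment: a=1,  b=1,  c=0,  d=1,  e=0,  f=0,  g=0.

Yes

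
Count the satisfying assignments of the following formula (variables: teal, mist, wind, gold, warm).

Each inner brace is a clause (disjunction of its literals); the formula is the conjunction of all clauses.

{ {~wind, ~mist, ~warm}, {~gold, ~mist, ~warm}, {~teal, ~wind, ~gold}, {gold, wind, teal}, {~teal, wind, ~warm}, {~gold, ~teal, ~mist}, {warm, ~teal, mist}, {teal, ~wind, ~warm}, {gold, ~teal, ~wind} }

8

There are 2^5 = 32 truth assignments over (teal, mist, wind, gold, warm).
Split on mist. With mist = 1, the clauses containing mist are satisfied and ~mist drops from the rest; 4 of the 2^4 = 16 assignments to the other variables satisfy what remains.
With mist = 0, by the same count on the reduced clause set, 4 assignments work.
(One model: teal=F, mist=F, wind=F, gold=T, warm=F.)
Total: 4 + 4 = 8.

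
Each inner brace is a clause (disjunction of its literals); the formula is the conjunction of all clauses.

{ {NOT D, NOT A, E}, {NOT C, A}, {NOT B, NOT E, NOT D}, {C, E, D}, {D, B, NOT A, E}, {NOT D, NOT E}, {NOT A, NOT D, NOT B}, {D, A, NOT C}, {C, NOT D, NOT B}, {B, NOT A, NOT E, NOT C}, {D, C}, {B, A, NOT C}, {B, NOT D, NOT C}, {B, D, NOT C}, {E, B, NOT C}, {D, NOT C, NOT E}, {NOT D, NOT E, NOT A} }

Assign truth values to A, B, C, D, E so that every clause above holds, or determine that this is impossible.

Suppose C = false.
Unit clause (D) forces D = true.
Unit clause (NOT E) forces E = false.
Unit clause (NOT A) forces A = false.
Unit clause (NOT B) forces B = false.
Every clause now holds.

A ↦ false; B ↦ false; C ↦ false; D ↦ true; E ↦ false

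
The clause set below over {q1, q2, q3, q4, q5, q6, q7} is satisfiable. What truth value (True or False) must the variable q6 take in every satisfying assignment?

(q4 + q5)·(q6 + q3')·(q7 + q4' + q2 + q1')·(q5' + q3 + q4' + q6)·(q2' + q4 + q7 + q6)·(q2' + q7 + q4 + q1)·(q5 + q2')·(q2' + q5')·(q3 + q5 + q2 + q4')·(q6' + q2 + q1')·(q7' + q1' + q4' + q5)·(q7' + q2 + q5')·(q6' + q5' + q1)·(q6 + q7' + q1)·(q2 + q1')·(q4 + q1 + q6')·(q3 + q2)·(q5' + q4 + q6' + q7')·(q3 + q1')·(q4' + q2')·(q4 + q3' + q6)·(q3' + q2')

True

Suppose q6 = 0.
(q3') alone gives q3 = 0.
(q2) alone gives q2 = 1.
(q5) alone gives q5 = 1.
That conflicts with the unit clause (q5').
So every satisfying assignment has q6 = True.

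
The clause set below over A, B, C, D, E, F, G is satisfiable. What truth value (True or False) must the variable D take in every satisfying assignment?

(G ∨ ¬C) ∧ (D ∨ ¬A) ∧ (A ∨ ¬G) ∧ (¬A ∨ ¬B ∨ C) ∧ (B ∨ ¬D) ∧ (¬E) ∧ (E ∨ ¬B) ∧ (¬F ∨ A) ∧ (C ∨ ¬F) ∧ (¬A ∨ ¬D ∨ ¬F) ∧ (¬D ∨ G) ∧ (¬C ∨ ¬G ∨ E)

Suppose D = True.
(B) alone gives B = True.
(¬E) alone gives E = False.
That conflicts with the unit clause (E).
So every satisfying assignment has D = False.

False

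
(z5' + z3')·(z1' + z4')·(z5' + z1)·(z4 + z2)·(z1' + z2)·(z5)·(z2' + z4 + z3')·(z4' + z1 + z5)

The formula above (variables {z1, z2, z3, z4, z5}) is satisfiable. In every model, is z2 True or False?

True

Suppose z2 = 0.
Unit clause (z4) forces z4 = 1.
Unit clause (z1') forces z1 = 0.
Unit clause (z5') forces z5 = 0.
Now (z5) is unsatisfied and unit — conflict.
So every satisfying assignment has z2 = True.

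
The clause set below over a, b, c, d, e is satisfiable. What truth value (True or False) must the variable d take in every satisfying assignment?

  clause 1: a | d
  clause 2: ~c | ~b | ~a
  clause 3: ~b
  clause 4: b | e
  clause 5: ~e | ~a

True

Suppose d = 0.
The clause (a) is unit, so a = 1.
The clause (~b) is unit, so b = 0.
The clause (e) is unit, so e = 1.
But (~e) is also a unit clause — contradiction.
So every satisfying assignment has d = True.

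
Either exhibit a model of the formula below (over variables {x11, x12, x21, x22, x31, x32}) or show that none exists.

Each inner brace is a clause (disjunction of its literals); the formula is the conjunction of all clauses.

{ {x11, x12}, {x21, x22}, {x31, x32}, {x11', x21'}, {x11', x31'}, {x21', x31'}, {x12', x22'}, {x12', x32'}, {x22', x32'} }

UNSATISFIABLE

Try x11 = 1.
(x21') alone gives x21 = 0.
(x22) alone gives x22 = 1.
(x31') alone gives x31 = 0.
(x32) alone gives x32 = 1.
Now (x32') is unsatisfied and unit — conflict.
Backtrack on x11: now try x11 = 0.
(x12) alone gives x12 = 1.
(x22') alone gives x22 = 0.
(x21) alone gives x21 = 1.
(x31') alone gives x31 = 0.
(x32) alone gives x32 = 1.
Now (x32') is unsatisfied and unit — conflict.
Both values of x11 lead to a conflict.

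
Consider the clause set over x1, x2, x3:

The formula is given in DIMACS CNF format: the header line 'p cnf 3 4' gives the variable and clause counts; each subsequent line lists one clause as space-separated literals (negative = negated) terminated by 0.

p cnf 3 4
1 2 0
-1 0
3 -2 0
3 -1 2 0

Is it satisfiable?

Satisfiable

Unit clause (¬x1) forces x1 = False.
Unit clause (x2) forces x2 = True.
Unit clause (x3) forces x3 = True.
This assignment satisfies each clause.
A satisfying assignment: x1=False, x2=True, x3=True.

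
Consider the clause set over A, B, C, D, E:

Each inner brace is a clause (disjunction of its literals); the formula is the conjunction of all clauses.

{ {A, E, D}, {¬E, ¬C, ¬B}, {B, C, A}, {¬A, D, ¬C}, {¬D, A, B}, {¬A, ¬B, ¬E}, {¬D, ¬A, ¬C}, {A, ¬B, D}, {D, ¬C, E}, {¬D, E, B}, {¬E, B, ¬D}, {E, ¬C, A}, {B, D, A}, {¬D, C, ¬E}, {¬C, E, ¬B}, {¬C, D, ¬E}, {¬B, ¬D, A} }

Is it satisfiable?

Branch on A: set A = True.
Branch on D: set D = False.
(¬C) alone gives C = False.
Branch on B: set B = False.
All clauses hold; E can take either value.
A satisfying assignment: A=True, B=False, C=False, D=False, E=False.

Yes, satisfiable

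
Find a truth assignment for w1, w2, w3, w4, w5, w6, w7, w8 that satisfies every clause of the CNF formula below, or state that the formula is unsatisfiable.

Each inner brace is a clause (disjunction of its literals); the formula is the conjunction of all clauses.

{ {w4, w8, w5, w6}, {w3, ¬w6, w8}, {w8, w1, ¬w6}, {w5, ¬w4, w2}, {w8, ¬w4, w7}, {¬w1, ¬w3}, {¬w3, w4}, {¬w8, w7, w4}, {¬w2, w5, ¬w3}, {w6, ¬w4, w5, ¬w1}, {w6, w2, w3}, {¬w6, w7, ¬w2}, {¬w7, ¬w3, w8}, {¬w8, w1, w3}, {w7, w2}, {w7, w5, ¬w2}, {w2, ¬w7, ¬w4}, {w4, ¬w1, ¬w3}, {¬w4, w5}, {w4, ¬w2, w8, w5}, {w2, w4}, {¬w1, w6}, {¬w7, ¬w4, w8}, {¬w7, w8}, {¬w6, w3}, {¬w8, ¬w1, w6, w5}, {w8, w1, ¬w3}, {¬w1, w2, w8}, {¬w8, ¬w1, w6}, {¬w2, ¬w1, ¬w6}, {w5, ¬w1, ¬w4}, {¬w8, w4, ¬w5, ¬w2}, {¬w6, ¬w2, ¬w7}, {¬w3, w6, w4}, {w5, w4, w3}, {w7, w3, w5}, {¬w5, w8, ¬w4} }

Suppose w1 = False.
Suppose w8 = True.
Unit clause (w3) forces w3 = True.
Unit clause (w4) forces w4 = True.
Unit clause (w5) forces w5 = True.
Suppose w7 = False.
Unit clause (w2) forces w2 = True.
Unit clause (¬w6) forces w6 = False.
Every clause now holds.

w1=False, w2=True, w3=True, w4=True, w5=True, w6=False, w7=False, w8=True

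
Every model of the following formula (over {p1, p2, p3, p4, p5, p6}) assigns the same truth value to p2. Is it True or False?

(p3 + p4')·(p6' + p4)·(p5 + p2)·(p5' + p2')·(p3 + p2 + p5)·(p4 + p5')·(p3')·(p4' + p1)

Suppose p2 = 0.
(p5) alone gives p5 = 1.
(p4) alone gives p4 = 1.
(p3) alone gives p3 = 1.
That conflicts with the unit clause (p3').
So every satisfying assignment has p2 = True.

True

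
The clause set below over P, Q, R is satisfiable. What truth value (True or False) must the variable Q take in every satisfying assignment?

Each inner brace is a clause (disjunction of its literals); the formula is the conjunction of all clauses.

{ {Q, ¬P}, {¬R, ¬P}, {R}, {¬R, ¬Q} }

False

Suppose Q = True.
(R) alone gives R = True.
Now (¬R) is unsatisfied and unit — conflict.
So every satisfying assignment has Q = False.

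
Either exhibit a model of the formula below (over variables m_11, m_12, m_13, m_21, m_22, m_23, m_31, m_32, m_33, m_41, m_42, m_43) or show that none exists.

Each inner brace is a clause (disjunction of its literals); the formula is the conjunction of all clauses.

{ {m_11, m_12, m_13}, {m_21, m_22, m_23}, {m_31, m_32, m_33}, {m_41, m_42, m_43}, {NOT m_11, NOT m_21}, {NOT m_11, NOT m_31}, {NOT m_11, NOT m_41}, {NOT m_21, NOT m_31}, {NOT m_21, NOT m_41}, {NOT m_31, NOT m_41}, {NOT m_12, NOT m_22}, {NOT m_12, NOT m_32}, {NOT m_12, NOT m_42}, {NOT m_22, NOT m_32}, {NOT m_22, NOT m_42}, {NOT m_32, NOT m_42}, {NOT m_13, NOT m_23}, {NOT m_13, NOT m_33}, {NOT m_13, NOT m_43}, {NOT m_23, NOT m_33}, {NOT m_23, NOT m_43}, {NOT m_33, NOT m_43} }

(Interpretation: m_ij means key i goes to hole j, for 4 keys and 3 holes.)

Suppose m_11 = false.
Suppose m_12 = true.
The clause (NOT m_22) is unit, so m_22 = false.
The clause (NOT m_32) is unit, so m_32 = false.
The clause (NOT m_42) is unit, so m_42 = false.
Suppose m_21 = true.
The clause (NOT m_31) is unit, so m_31 = false.
The clause (m_33) is unit, so m_33 = true.
The clause (NOT m_41) is unit, so m_41 = false.
The clause (m_43) is unit, so m_43 = true.
But (NOT m_43) is also a unit clause — contradiction.
That branch fails; take m_21 = false instead.
The clause (m_23) is unit, so m_23 = true.
The clause (NOT m_13) is unit, so m_13 = false.
The clause (NOT m_33) is unit, so m_33 = false.
The clause (m_31) is unit, so m_31 = true.
The clause (NOT m_41) is unit, so m_41 = false.
The clause (m_43) is unit, so m_43 = true.
But (NOT m_43) is also a unit clause — contradiction.
Neither m_21 = true nor m_21 = false works.
That branch fails; take m_12 = false instead.
The clause (m_13) is unit, so m_13 = true.
The clause (NOT m_23) is unit, so m_23 = false.
The clause (NOT m_33) is unit, so m_33 = false.
The clause (NOT m_43) is unit, so m_43 = false.
Suppose m_21 = true.
The clause (NOT m_31) is unit, so m_31 = false.
The clause (m_32) is unit, so m_32 = true.
The clause (NOT m_41) is unit, so m_41 = false.
The clause (m_42) is unit, so m_42 = true.
But (NOT m_42) is also a unit clause — contradiction.
That branch fails; take m_21 = false instead.
The clause (m_22) is unit, so m_22 = true.
The clause (NOT m_32) is unit, so m_32 = false.
The clause (m_31) is unit, so m_31 = true.
The clause (NOT m_41) is unit, so m_41 = false.
The clause (m_42) is unit, so m_42 = true.
But (NOT m_42) is also a unit clause — contradiction.
Neither m_21 = true nor m_21 = false works.
Neither m_12 = true nor m_12 = false works.
That branch fails; take m_11 = true instead.
The clause (NOT m_21) is unit, so m_21 = false.
The clause (NOT m_31) is unit, so m_31 = false.
The clause (NOT m_41) is unit, so m_41 = false.
Suppose m_22 = true.
The clause (NOT m_12) is unit, so m_12 = false.
The clause (NOT m_32) is unit, so m_32 = false.
The clause (m_33) is unit, so m_33 = true.
The clause (NOT m_42) is unit, so m_42 = false.
The clause (m_43) is unit, so m_43 = true.
But (NOT m_43) is also a unit clause — contradiction.
That branch fails; take m_22 = false instead.
The clause (m_23) is unit, so m_23 = true.
The clause (NOT m_13) is unit, so m_13 = false.
The clause (NOT m_33) is unit, so m_33 = false.
The clause (m_32) is unit, so m_32 = true.
The clause (NOT m_12) is unit, so m_12 = false.
The clause (NOT m_42) is unit, so m_42 = false.
The clause (m_43) is unit, so m_43 = true.
But (NOT m_43) is also a unit clause — contradiction.
Neither m_22 = true nor m_22 = false works.
Neither m_11 = true nor m_11 = false works.

UNSATISFIABLE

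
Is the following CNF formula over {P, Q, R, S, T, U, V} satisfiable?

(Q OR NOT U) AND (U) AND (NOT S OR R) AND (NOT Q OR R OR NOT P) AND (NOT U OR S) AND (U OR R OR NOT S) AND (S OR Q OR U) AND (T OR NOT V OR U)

(U) alone gives U = true.
(Q) alone gives Q = true.
(S) alone gives S = true.
(R) alone gives R = true.
All clauses hold; P, T, V can take either value.
A satisfying assignment: P: true,  Q: true,  R: true,  S: true,  T: true,  U: true,  V: true.

Yes, satisfiable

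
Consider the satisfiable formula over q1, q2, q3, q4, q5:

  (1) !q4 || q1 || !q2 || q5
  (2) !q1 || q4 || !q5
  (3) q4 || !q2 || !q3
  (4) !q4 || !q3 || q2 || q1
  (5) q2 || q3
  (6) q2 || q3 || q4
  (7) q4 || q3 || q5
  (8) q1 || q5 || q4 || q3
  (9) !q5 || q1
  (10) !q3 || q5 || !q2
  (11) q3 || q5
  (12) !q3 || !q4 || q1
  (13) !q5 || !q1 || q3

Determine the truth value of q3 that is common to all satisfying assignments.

Suppose q3 = false.
(q2) alone gives q2 = true.
(q5) alone gives q5 = true.
(q1) alone gives q1 = true.
But (!q1) is also a unit clause — contradiction.
So every satisfying assignment has q3 = True.

True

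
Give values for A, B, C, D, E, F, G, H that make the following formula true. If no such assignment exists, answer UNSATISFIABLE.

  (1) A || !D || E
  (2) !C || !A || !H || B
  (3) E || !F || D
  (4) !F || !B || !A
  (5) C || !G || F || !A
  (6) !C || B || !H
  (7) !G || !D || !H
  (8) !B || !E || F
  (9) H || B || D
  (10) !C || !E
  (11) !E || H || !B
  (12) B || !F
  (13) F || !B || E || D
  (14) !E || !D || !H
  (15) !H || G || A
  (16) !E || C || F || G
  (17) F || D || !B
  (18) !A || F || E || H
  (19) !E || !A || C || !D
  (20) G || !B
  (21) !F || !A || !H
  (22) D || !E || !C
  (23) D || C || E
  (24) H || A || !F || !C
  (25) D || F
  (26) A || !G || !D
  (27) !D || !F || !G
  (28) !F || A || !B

A=true, B=false, C=false, D=true, E=false, F=false, G=false, H=true

Try C = false.
Try B = false.
(!F) alone gives F = false.
(D) alone gives D = true.
Try A = true.
(!G) alone gives G = false.
(!E) alone gives E = false.
(H) alone gives H = true.
All clauses are satisfied.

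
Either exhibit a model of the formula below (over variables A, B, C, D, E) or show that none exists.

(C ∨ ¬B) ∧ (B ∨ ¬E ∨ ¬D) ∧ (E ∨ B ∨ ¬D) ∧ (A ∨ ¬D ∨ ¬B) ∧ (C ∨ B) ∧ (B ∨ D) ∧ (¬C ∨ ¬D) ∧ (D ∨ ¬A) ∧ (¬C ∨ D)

UNSATISFIABLE

Branch on C: set C = True.
(¬D) alone gives D = False.
That conflicts with the unit clause (D).
So C must be the other value — set C = False.
(¬B) alone gives B = False.
That conflicts with the unit clause (B).
Neither C = True nor C = False works.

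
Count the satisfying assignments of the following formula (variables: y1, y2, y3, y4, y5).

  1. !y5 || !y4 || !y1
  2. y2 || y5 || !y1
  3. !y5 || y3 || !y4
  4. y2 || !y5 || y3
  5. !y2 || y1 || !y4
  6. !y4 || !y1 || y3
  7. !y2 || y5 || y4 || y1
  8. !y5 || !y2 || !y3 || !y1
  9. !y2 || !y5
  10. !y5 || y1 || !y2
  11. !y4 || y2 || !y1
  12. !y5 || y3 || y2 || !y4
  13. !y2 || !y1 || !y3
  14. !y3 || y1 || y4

There are 2^5 = 32 truth assignments over (y1, y2, y3, y4, y5).
Split on y4. With y4 = true, the clauses containing y4 are satisfied and !y4 drops from the rest; 3 of the 2^4 = 16 assignments to the other variables satisfy what remains.
With y4 = false, by the same count on the reduced clause set, 3 assignments work.
(One model: y1=F, y2=F, y3=F, y4=F, y5=F.)
Total: 3 + 3 = 6.

6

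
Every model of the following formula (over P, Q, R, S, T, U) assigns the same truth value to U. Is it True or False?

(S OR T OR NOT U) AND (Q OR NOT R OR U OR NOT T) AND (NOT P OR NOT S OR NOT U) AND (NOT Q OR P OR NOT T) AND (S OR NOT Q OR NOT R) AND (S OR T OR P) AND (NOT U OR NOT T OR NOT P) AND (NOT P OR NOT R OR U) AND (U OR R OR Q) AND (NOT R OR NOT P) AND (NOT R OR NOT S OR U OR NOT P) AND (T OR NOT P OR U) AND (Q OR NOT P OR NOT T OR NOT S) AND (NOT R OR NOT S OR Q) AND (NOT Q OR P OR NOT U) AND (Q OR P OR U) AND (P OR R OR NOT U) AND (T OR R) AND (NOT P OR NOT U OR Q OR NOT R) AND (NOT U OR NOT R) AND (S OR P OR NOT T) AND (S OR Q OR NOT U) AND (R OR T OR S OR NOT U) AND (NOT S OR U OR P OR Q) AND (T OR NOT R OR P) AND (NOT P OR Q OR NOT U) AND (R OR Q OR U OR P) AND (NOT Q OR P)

Suppose U = true.
Unit clause (NOT R) forces R = false.
Unit clause (P) forces P = true.
Unit clause (NOT S) forces S = false.
Unit clause (T) forces T = true.
But (NOT T) is also a unit clause — contradiction.
So every satisfying assignment has U = False.

False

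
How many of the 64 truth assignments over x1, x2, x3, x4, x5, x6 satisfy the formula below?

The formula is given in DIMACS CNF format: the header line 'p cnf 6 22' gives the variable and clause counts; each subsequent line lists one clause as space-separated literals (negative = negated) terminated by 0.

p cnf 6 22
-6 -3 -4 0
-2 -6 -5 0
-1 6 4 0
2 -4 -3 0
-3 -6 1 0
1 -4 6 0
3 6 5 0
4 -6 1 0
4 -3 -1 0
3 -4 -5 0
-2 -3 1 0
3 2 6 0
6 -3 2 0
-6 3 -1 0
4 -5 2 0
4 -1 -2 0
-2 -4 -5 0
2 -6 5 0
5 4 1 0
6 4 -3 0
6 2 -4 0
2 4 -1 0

3

There are 2^6 = 64 truth assignments over (x1, x2, x3, x4, x5, x6).
Split on x2. With x2 = True, the clauses containing x2 are satisfied and ¬x2 drops from the rest; 3 of the 2^5 = 32 assignments to the other variables satisfy what remains.
With x2 = False, by the same count on the reduced clause set, 0 assignments work.
Total: 3 + 0 = 3.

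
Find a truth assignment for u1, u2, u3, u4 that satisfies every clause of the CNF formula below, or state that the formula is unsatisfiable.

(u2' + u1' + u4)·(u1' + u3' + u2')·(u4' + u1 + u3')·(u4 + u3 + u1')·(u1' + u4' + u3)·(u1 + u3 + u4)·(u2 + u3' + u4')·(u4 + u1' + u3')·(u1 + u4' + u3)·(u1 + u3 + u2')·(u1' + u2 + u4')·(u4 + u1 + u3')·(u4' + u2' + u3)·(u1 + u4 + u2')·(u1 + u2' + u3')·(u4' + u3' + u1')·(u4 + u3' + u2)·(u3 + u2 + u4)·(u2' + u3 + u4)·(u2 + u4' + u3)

Case u2 = 0:
Case u3 = 0:
Unit clause (u4) forces u4 = 1.
Now (u4') is unsatisfied and unit — conflict.
Backtrack on u3: now try u3 = 1.
Unit clause (u4') forces u4 = 0.
Now (u4) is unsatisfied and unit — conflict.
Neither u3 = 1 nor u3 = 0 works.
Backtrack on u2: now try u2 = 1.
Case u1 = 0:
Unit clause (u3) forces u3 = 1.
Now (u3') is unsatisfied and unit — conflict.
Backtrack on u1: now try u1 = 1.
Unit clause (u4) forces u4 = 1.
Unit clause (u3') forces u3 = 0.
Now (u3) is unsatisfied and unit — conflict.
Neither u1 = 1 nor u1 = 0 works.
Neither u2 = 1 nor u2 = 0 works.

UNSATISFIABLE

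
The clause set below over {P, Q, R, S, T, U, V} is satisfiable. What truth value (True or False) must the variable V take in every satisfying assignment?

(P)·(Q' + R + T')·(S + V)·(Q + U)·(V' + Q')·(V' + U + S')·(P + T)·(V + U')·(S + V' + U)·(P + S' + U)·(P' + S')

Suppose V = 0.
(P) alone gives P = 1.
(S) alone gives S = 1.
Now (S') is unsatisfied and unit — conflict.
So every satisfying assignment has V = True.

True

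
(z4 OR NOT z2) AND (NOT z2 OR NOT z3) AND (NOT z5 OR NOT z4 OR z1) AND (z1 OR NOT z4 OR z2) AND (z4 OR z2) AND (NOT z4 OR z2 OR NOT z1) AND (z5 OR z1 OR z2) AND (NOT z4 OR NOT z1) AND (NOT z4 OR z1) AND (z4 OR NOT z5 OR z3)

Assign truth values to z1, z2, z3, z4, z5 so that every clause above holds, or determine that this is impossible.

Suppose z4 = true.
Unit clause (NOT z1) forces z1 = false.
Now (z1) is unsatisfied and unit — conflict.
That branch fails; take z4 = false instead.
Unit clause (NOT z2) forces z2 = false.
Now (z2) is unsatisfied and unit — conflict.
Both values of z4 lead to a conflict.

UNSATISFIABLE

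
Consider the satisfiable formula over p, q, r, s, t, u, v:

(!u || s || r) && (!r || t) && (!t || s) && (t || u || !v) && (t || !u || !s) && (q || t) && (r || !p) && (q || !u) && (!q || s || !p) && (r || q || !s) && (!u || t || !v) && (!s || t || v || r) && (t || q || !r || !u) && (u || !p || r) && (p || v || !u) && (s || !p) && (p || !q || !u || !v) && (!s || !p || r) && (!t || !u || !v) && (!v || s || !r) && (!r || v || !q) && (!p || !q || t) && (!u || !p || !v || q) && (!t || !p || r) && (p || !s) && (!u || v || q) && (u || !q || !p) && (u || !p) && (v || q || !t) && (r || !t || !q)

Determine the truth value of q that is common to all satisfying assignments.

True

Suppose q = false.
Unit clause (t) forces t = true.
Unit clause (s) forces s = true.
Unit clause (!u) forces u = false.
Unit clause (r) forces r = true.
Unit clause (p) forces p = true.
That conflicts with the unit clause (!p).
So every satisfying assignment has q = True.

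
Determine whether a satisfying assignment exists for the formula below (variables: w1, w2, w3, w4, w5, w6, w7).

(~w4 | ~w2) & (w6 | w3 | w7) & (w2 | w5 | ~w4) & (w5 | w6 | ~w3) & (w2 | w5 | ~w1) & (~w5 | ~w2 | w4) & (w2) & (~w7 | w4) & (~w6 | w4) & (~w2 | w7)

No

The clause (w2) is unit, so w2 = 1.
The clause (~w4) is unit, so w4 = 0.
The clause (~w5) is unit, so w5 = 0.
The clause (~w7) is unit, so w7 = 0.
That conflicts with the unit clause (w7).
No assignment satisfies every clause.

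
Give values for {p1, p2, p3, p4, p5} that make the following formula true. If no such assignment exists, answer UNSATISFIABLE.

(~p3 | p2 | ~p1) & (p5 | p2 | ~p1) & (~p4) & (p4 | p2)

p1: 1,  p2: 1,  p3: 1,  p4: 0,  p5: 1

(~p4) alone gives p4 = 0.
(p2) alone gives p2 = 1.
No clause remains; p1, p3, p5 are free.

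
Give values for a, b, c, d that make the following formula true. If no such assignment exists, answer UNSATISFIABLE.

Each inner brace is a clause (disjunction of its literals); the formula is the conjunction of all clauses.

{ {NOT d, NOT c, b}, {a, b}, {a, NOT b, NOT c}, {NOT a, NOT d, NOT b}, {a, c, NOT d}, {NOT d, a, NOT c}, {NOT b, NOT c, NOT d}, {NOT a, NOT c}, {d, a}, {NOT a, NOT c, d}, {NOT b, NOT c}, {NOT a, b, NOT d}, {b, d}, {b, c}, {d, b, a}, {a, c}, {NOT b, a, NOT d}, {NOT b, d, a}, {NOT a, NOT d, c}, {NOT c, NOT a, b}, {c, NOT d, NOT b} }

a: true, b: true, c: false, d: false

Suppose a = true.
The clause (NOT c) is unit, so c = false.
The clause (b) is unit, so b = true.
The clause (NOT d) is unit, so d = false.
Every clause now holds.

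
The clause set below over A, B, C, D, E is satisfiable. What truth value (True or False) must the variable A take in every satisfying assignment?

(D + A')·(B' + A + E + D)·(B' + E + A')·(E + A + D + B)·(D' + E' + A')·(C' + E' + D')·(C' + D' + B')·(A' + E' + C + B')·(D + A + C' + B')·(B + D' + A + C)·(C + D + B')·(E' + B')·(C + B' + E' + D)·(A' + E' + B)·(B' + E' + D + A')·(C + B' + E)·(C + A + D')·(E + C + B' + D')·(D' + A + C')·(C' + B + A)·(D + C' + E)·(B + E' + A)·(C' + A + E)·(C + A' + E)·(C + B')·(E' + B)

Suppose A = 0.
Try E = 0.
From the singleton clause (C'), C = 0.
From the singleton clause (B'), B = 0.
From the singleton clause (D), D = 1.
But (D') is also a unit clause — contradiction.
Backtrack on E: now try E = 1.
From the singleton clause (B'), B = 0.
But (B) is also a unit clause — contradiction.
Either choice for E ends in contradiction.
So every satisfying assignment has A = True.

True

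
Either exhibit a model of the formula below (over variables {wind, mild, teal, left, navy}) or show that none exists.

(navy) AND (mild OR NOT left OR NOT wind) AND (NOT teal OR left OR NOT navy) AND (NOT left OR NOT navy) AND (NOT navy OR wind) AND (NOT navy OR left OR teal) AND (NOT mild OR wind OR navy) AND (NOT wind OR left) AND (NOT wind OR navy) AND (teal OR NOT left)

UNSATISFIABLE

(navy) alone gives navy = true.
(NOT left) alone gives left = false.
(NOT teal) alone gives teal = false.
Now (teal) is unsatisfied and unit — conflict.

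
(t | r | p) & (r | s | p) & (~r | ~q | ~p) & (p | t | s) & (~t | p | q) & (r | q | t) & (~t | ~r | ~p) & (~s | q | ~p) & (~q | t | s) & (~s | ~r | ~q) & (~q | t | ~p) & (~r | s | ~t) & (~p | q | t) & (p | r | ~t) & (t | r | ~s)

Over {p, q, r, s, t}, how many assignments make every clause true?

4

There are 2^5 = 32 truth assignments over (p, q, r, s, t).
Split on t. With t = 1, the clauses containing t are satisfied and ~t drops from the rest; 3 of the 2^4 = 16 assignments to the other variables satisfy what remains.
With t = 0, by the same count on the reduced clause set, 1 assignment works.
(One model: p=F, q=F, r=T, s=T, t=F.)
Total: 3 + 1 = 4.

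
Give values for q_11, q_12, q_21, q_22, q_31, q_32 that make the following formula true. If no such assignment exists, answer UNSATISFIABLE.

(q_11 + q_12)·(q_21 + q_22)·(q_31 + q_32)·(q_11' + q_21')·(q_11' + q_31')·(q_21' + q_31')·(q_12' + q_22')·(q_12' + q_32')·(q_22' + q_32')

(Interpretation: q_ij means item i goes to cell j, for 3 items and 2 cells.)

UNSATISFIABLE

Branch on q_11: set q_11 = 1.
Unit clause (q_21') forces q_21 = 0.
Unit clause (q_22) forces q_22 = 1.
Unit clause (q_31') forces q_31 = 0.
Unit clause (q_32) forces q_32 = 1.
But (q_32') is also a unit clause — contradiction.
Undo q_11 and try q_11 = 0.
Unit clause (q_12) forces q_12 = 1.
Unit clause (q_22') forces q_22 = 0.
Unit clause (q_21) forces q_21 = 1.
Unit clause (q_31') forces q_31 = 0.
Unit clause (q_32) forces q_32 = 1.
But (q_32') is also a unit clause — contradiction.
Either choice for q_11 ends in contradiction.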